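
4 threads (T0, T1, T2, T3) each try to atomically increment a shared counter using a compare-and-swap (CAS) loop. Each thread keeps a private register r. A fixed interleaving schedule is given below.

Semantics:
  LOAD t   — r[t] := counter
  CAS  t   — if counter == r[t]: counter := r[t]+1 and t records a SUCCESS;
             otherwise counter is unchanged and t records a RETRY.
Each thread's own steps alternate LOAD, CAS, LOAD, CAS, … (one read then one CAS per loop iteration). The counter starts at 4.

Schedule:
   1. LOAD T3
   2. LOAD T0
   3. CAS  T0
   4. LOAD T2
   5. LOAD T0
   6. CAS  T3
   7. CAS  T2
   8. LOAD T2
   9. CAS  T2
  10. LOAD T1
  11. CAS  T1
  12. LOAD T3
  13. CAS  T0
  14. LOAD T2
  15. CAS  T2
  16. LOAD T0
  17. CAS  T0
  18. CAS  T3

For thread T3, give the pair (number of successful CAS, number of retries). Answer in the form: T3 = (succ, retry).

[1] T3.load  rd  (counter 4, T3.r 4)
[2] T0.load  rd  (counter 4, T0.r 4)
[3] T0.cas  hit  (counter 5, T0.r 4)
[4] T2.load  rd  (counter 5, T2.r 5)
[5] T0.load  rd  (counter 5, T0.r 5)
[6] T3.cas  miss  (counter 5, T3.r 4)
[7] T2.cas  hit  (counter 6, T2.r 5)
[8] T2.load  rd  (counter 6, T2.r 6)
[9] T2.cas  hit  (counter 7, T2.r 6)
[10] T1.load  rd  (counter 7, T1.r 7)
[11] T1.cas  hit  (counter 8, T1.r 7)
[12] T3.load  rd  (counter 8, T3.r 8)
[13] T0.cas  miss  (counter 8, T0.r 5)
[14] T2.load  rd  (counter 8, T2.r 8)
[15] T2.cas  hit  (counter 9, T2.r 8)
[16] T0.load  rd  (counter 9, T0.r 9)
[17] T0.cas  hit  (counter 10, T0.r 9)
[18] T3.cas  miss  (counter 10, T3.r 8)

T3 = (0, 2)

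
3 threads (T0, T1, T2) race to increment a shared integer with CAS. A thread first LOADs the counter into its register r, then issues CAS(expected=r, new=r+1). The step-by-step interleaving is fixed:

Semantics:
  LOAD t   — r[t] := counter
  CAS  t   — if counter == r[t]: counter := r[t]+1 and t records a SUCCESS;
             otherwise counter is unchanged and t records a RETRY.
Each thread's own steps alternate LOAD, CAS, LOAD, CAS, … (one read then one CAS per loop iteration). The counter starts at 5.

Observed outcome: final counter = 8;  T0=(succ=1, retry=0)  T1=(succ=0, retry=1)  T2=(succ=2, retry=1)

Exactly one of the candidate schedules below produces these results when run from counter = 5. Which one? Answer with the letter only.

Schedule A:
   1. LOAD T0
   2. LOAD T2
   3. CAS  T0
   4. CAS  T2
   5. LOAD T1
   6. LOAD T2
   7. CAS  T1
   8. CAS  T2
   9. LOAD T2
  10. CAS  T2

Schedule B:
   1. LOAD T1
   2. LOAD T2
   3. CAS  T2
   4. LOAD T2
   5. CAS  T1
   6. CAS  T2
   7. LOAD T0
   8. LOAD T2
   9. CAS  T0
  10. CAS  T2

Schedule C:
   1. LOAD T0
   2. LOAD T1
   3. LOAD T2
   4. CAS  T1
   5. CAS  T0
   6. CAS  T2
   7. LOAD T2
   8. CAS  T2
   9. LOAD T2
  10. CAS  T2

Run B:
   1) LOAD T1:  M=5  r_T1=5
   2) LOAD T2:  M=5  r_T2=5
   3) CAS  T2:  M=6  r_T2=5 ✓
   4) LOAD T2:  M=6  r_T2=6
   5) CAS  T1:  M=6  r_T1=5 ✗
   6) CAS  T2:  M=7  r_T2=6 ✓
   7) LOAD T0:  M=7  r_T0=7
   8) LOAD T2:  M=7  r_T2=7
   9) CAS  T0:  M=8  r_T0=7 ✓
  10) CAS  T2:  M=8  r_T2=7 ✗

B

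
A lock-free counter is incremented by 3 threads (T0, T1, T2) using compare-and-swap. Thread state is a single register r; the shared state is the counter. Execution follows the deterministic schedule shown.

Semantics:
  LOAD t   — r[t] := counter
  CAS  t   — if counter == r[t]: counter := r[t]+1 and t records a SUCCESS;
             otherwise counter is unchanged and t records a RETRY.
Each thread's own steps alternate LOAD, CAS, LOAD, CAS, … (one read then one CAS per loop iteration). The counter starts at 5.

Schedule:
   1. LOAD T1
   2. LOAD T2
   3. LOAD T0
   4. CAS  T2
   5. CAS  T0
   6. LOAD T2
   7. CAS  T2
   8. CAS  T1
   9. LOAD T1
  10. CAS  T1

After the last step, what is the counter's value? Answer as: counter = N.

counter = 8

T1 LOAD — after: cnt=5, r=5 — load
T2 LOAD — after: cnt=5, r=5 — load
T0 LOAD — after: cnt=5, r=5 — load
T2 CAS — after: cnt=6, r=5 — ok
T0 CAS — after: cnt=6, r=5 — retry
T2 LOAD — after: cnt=6, r=6 — load
T2 CAS — after: cnt=7, r=6 — ok
T1 CAS — after: cnt=7, r=5 — retry
T1 LOAD — after: cnt=7, r=7 — load
T1 CAS — after: cnt=8, r=7 — ok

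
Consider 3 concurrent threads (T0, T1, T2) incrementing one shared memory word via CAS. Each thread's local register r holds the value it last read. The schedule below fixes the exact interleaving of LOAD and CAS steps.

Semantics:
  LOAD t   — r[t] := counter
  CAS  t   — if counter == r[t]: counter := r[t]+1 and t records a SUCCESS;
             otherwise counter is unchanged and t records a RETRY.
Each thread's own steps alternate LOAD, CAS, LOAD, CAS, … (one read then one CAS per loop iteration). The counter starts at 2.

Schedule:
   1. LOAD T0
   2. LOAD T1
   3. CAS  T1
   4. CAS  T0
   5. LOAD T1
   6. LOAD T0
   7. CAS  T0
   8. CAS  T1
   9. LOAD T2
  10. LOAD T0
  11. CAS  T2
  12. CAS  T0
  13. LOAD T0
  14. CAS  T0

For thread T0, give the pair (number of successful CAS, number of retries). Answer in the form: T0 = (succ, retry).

T0 = (2, 2)

1. LOAD T0 → mem=2 r[T0]=2 [LOAD]
2. LOAD T1 → mem=2 r[T1]=2 [LOAD]
3. CAS T1 → mem=3 r[T1]=2 [OK]
4. CAS T0 → mem=3 r[T0]=2 [RETRY]
5. LOAD T1 → mem=3 r[T1]=3 [LOAD]
6. LOAD T0 → mem=3 r[T0]=3 [LOAD]
7. CAS T0 → mem=4 r[T0]=3 [OK]
8. CAS T1 → mem=4 r[T1]=3 [RETRY]
9. LOAD T2 → mem=4 r[T2]=4 [LOAD]
10. LOAD T0 → mem=4 r[T0]=4 [LOAD]
11. CAS T2 → mem=5 r[T2]=4 [OK]
12. CAS T0 → mem=5 r[T0]=4 [RETRY]
13. LOAD T0 → mem=5 r[T0]=5 [LOAD]
14. CAS T0 → mem=6 r[T0]=5 [OK]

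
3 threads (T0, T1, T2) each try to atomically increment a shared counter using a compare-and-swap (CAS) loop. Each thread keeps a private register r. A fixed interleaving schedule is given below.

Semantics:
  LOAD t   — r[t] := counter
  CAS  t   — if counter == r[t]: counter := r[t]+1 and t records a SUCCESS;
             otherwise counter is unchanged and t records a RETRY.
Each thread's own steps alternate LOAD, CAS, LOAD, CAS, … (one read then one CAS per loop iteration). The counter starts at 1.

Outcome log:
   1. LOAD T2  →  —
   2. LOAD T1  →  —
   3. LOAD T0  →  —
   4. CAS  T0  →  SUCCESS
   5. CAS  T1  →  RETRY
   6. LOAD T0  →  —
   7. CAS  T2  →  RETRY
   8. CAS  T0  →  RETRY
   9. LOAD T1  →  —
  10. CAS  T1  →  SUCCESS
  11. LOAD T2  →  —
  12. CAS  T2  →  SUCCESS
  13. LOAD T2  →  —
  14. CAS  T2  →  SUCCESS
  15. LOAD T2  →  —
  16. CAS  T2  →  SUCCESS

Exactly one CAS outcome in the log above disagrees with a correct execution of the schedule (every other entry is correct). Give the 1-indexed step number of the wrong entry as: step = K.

step = 8

Re-executing:
#1 T2 reads 1
#2 T1 reads 1
#3 T0 reads 1
#4 T0 CAS(1→2) writes; counter now 2
#5 T1 CAS(1→2) fails; counter now 2
#6 T0 reads 2
#7 T2 CAS(1→2) fails; counter now 2
#8 T0 CAS(2→3) writes; counter now 3
#9 T1 reads 3
#10 T1 CAS(3→4) writes; counter now 4
#11 T2 reads 4
#12 T2 CAS(4→5) writes; counter now 5
#13 T2 reads 5
#14 T2 CAS(5→6) writes; counter now 6
#15 T2 reads 6
#16 T2 CAS(6→7) writes; counter now 7
Mismatch at 8.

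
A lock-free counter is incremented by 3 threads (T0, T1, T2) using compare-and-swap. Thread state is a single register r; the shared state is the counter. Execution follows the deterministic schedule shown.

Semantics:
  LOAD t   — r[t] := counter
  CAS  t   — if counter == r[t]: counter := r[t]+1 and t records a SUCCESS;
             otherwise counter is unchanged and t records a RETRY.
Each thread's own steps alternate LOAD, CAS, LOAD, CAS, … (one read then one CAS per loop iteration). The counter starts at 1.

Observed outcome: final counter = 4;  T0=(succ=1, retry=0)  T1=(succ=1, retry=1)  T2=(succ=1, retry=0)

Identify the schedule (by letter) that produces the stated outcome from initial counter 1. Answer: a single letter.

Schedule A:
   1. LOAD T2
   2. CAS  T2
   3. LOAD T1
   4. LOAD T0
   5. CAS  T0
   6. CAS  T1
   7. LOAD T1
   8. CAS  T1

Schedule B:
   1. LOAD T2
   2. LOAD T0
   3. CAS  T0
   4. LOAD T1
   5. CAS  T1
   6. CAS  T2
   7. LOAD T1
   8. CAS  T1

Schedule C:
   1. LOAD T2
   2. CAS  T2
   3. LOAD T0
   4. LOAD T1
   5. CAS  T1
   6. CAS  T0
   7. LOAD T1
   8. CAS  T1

Tracing schedule A:
   1) LOAD T2:  M=1  r_T2=1
   2) CAS  T2:  M=2  r_T2=1 ✓
   3) LOAD T1:  M=2  r_T1=2
   4) LOAD T0:  M=2  r_T0=2
   5) CAS  T0:  M=3  r_T0=2 ✓
   6) CAS  T1:  M=3  r_T1=2 ✗
   7) LOAD T1:  M=3  r_T1=3
   8) CAS  T1:  M=4  r_T1=3 ✓

A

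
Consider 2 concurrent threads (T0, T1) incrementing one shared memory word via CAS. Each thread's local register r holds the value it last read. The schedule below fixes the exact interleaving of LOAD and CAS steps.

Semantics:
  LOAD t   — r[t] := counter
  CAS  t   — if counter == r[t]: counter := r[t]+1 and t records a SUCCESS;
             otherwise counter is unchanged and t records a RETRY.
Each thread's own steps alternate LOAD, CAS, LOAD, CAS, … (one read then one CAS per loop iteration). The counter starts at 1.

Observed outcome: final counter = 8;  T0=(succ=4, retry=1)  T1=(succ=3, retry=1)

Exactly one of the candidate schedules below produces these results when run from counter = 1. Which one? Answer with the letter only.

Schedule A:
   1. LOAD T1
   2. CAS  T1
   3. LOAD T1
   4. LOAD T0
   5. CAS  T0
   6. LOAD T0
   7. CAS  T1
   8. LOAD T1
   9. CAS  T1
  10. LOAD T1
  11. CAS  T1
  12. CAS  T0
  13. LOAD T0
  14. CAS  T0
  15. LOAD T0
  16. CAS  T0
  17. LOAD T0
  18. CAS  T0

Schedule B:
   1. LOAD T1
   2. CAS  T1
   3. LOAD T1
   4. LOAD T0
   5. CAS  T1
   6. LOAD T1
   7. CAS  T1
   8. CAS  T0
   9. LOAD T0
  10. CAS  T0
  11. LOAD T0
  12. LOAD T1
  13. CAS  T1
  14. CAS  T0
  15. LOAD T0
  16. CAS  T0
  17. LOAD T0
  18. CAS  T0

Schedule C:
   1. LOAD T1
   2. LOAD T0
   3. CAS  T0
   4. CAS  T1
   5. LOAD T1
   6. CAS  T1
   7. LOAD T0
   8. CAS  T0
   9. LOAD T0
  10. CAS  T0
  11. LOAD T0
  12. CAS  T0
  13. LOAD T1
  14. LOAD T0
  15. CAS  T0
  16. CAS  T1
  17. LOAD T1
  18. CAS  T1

A

Simulating candidate A:
step 1: T1 LOAD ⇒ load; ctr=1 reg=1
step 2: T1 CAS ⇒ ok; ctr=2 reg=1
step 3: T1 LOAD ⇒ load; ctr=2 reg=2
step 4: T0 LOAD ⇒ load; ctr=2 reg=2
step 5: T0 CAS ⇒ ok; ctr=3 reg=2
step 6: T0 LOAD ⇒ load; ctr=3 reg=3
step 7: T1 CAS ⇒ retry; ctr=3 reg=2
step 8: T1 LOAD ⇒ load; ctr=3 reg=3
step 9: T1 CAS ⇒ ok; ctr=4 reg=3
step 10: T1 LOAD ⇒ load; ctr=4 reg=4
step 11: T1 CAS ⇒ ok; ctr=5 reg=4
step 12: T0 CAS ⇒ retry; ctr=5 reg=3
step 13: T0 LOAD ⇒ load; ctr=5 reg=5
step 14: T0 CAS ⇒ ok; ctr=6 reg=5
step 15: T0 LOAD ⇒ load; ctr=6 reg=6
step 16: T0 CAS ⇒ ok; ctr=7 reg=6
step 17: T0 LOAD ⇒ load; ctr=7 reg=7
step 18: T0 CAS ⇒ ok; ctr=8 reg=7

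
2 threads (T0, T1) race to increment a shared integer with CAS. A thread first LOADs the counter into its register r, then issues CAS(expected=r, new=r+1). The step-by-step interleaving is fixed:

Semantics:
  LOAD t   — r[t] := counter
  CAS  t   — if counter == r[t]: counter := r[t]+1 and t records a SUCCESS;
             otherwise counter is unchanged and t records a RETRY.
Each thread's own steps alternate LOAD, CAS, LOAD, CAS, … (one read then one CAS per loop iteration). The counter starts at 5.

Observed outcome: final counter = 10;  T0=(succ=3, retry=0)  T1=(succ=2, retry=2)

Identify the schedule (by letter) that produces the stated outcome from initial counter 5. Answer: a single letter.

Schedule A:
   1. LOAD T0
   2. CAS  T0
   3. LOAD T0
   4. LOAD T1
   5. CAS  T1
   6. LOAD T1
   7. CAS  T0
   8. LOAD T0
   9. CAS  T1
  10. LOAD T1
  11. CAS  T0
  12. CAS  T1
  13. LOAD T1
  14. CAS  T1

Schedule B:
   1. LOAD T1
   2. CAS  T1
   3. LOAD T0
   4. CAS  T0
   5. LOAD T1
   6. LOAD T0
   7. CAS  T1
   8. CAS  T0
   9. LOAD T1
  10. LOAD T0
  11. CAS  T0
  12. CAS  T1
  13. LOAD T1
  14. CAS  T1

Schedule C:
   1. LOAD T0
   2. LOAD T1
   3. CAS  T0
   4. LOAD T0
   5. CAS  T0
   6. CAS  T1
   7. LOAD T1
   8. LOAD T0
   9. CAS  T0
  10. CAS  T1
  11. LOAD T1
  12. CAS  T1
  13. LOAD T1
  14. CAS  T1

Simulating candidate C:
[1] T0.load  rd  (counter 5, T0.r 5)
[2] T1.load  rd  (counter 5, T1.r 5)
[3] T0.cas  hit  (counter 6, T0.r 5)
[4] T0.load  rd  (counter 6, T0.r 6)
[5] T0.cas  hit  (counter 7, T0.r 6)
[6] T1.cas  miss  (counter 7, T1.r 5)
[7] T1.load  rd  (counter 7, T1.r 7)
[8] T0.load  rd  (counter 7, T0.r 7)
[9] T0.cas  hit  (counter 8, T0.r 7)
[10] T1.cas  miss  (counter 8, T1.r 7)
[11] T1.load  rd  (counter 8, T1.r 8)
[12] T1.cas  hit  (counter 9, T1.r 8)
[13] T1.load  rd  (counter 9, T1.r 9)
[14] T1.cas  hit  (counter 10, T1.r 9)

C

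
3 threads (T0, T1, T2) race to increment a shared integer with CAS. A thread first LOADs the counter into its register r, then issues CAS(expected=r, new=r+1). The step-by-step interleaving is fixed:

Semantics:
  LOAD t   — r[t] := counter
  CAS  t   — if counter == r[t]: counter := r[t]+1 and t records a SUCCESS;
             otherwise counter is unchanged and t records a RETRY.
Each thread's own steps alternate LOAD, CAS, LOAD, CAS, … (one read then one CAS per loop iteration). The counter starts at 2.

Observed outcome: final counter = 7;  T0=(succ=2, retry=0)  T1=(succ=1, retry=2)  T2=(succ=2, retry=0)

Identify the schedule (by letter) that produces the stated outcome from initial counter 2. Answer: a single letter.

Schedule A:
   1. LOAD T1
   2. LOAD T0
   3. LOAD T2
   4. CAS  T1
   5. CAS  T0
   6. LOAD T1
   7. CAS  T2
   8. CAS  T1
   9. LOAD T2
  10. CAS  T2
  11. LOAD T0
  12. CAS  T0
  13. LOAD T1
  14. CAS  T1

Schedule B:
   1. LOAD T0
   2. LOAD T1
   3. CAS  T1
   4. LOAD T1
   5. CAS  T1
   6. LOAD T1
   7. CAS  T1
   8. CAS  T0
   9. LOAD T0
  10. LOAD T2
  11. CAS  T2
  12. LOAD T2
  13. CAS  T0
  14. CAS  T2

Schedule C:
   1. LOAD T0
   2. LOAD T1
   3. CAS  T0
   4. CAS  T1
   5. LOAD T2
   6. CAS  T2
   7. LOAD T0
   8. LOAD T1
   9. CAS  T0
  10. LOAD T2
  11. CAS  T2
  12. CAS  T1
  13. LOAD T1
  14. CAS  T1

Simulating candidate C:
[1] T0.load  rd  (counter 2, T0.r 2)
[2] T1.load  rd  (counter 2, T1.r 2)
[3] T0.cas  hit  (counter 3, T0.r 2)
[4] T1.cas  miss  (counter 3, T1.r 2)
[5] T2.load  rd  (counter 3, T2.r 3)
[6] T2.cas  hit  (counter 4, T2.r 3)
[7] T0.load  rd  (counter 4, T0.r 4)
[8] T1.load  rd  (counter 4, T1.r 4)
[9] T0.cas  hit  (counter 5, T0.r 4)
[10] T2.load  rd  (counter 5, T2.r 5)
[11] T2.cas  hit  (counter 6, T2.r 5)
[12] T1.cas  miss  (counter 6, T1.r 4)
[13] T1.load  rd  (counter 6, T1.r 6)
[14] T1.cas  hit  (counter 7, T1.r 6)

C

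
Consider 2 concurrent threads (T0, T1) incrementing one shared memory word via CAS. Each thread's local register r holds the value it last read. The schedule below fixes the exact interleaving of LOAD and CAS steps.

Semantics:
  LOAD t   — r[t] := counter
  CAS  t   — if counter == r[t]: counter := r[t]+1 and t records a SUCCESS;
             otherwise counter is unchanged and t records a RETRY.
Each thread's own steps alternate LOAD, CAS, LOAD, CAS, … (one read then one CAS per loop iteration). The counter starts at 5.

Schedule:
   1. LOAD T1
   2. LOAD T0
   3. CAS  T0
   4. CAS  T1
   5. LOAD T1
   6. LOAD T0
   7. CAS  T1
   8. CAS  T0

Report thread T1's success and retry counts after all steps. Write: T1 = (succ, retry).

step 1: T1 LOAD ⇒ load; ctr=5 reg=5
step 2: T0 LOAD ⇒ load; ctr=5 reg=5
step 3: T0 CAS ⇒ ok; ctr=6 reg=5
step 4: T1 CAS ⇒ retry; ctr=6 reg=5
step 5: T1 LOAD ⇒ load; ctr=6 reg=6
step 6: T0 LOAD ⇒ load; ctr=6 reg=6
step 7: T1 CAS ⇒ ok; ctr=7 reg=6
step 8: T0 CAS ⇒ retry; ctr=7 reg=6

T1 = (1, 1)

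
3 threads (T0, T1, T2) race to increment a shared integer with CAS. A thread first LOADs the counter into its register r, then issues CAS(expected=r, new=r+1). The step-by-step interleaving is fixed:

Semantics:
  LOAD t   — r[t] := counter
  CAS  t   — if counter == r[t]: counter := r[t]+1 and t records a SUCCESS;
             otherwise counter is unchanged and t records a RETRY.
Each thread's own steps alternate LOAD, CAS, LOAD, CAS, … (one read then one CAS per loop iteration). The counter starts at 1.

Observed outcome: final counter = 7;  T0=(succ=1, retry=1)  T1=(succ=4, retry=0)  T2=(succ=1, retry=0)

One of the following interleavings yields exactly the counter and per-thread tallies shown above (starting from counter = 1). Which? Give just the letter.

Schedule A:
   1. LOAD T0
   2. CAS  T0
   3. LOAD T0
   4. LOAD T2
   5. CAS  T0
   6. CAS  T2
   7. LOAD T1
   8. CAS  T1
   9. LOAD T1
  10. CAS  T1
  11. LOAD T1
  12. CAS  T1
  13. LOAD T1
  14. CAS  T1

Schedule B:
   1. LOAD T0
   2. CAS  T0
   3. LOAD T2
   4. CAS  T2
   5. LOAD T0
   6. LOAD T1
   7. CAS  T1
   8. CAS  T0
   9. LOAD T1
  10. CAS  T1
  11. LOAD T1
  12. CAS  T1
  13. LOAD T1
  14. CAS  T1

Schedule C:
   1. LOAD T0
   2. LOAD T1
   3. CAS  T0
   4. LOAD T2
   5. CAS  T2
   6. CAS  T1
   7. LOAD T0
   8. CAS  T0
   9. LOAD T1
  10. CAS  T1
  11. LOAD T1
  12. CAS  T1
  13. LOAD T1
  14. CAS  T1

B

Simulating candidate B:
[1] T0.load  rd  (counter 1, T0.r 1)
[2] T0.cas  hit  (counter 2, T0.r 1)
[3] T2.load  rd  (counter 2, T2.r 2)
[4] T2.cas  hit  (counter 3, T2.r 2)
[5] T0.load  rd  (counter 3, T0.r 3)
[6] T1.load  rd  (counter 3, T1.r 3)
[7] T1.cas  hit  (counter 4, T1.r 3)
[8] T0.cas  miss  (counter 4, T0.r 3)
[9] T1.load  rd  (counter 4, T1.r 4)
[10] T1.cas  hit  (counter 5, T1.r 4)
[11] T1.load  rd  (counter 5, T1.r 5)
[12] T1.cas  hit  (counter 6, T1.r 5)
[13] T1.load  rd  (counter 6, T1.r 6)
[14] T1.cas  hit  (counter 7, T1.r 6)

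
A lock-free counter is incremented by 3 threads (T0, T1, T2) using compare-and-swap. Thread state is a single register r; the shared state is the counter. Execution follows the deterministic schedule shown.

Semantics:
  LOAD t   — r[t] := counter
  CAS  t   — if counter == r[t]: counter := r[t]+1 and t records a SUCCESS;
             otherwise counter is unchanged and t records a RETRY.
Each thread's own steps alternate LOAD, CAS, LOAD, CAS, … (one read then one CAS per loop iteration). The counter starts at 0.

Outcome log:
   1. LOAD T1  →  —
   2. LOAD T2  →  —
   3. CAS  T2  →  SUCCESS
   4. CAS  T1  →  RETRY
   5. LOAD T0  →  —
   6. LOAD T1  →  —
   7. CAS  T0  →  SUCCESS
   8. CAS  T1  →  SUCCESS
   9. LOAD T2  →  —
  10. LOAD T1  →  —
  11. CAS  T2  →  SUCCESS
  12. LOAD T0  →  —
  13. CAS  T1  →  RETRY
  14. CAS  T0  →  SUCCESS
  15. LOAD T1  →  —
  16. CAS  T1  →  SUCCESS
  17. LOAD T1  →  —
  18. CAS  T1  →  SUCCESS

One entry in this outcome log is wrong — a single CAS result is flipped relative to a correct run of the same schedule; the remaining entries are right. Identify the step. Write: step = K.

Correct run:
T1 LOAD — after: cnt=0, r=0 — load
T2 LOAD — after: cnt=0, r=0 — load
T2 CAS — after: cnt=1, r=0 — ok
T1 CAS — after: cnt=1, r=0 — retry
T0 LOAD — after: cnt=1, r=1 — load
T1 LOAD — after: cnt=1, r=1 — load
T0 CAS — after: cnt=2, r=1 — ok
T1 CAS — after: cnt=2, r=1 — retry
T2 LOAD — after: cnt=2, r=2 — load
T1 LOAD — after: cnt=2, r=2 — load
T2 CAS — after: cnt=3, r=2 — ok
T0 LOAD — after: cnt=3, r=3 — load
T1 CAS — after: cnt=3, r=2 — retry
T0 CAS — after: cnt=4, r=3 — ok
T1 LOAD — after: cnt=4, r=4 — load
T1 CAS — after: cnt=5, r=4 — ok
T1 LOAD — after: cnt=5, r=5 — load
T1 CAS — after: cnt=6, r=5 — ok
Flip is step 8.

step = 8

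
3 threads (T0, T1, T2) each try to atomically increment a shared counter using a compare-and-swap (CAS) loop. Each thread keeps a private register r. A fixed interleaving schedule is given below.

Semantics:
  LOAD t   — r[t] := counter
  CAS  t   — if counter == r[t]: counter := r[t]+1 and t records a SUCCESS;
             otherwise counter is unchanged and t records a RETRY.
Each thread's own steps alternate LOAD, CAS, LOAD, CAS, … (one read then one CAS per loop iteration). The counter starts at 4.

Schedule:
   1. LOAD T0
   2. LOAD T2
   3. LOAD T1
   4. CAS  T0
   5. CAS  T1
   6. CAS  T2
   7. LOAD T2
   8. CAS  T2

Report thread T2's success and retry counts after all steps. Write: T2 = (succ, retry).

step 1: T0 LOAD ⇒ load; ctr=4 reg=4
step 2: T2 LOAD ⇒ load; ctr=4 reg=4
step 3: T1 LOAD ⇒ load; ctr=4 reg=4
step 4: T0 CAS ⇒ ok; ctr=5 reg=4
step 5: T1 CAS ⇒ retry; ctr=5 reg=4
step 6: T2 CAS ⇒ retry; ctr=5 reg=4
step 7: T2 LOAD ⇒ load; ctr=5 reg=5
step 8: T2 CAS ⇒ ok; ctr=6 reg=5

T2 = (1, 1)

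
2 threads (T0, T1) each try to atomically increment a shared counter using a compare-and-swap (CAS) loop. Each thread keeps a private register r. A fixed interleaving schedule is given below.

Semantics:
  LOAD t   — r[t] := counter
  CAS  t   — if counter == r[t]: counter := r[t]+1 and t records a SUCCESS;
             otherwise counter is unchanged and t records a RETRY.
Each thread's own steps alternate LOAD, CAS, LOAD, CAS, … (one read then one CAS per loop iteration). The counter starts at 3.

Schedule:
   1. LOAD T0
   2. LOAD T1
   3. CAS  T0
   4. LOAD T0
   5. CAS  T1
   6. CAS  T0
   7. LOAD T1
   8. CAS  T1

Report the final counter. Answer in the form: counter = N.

[1] T0.load  rd  (counter 3, T0.r 3)
[2] T1.load  rd  (counter 3, T1.r 3)
[3] T0.cas  hit  (counter 4, T0.r 3)
[4] T0.load  rd  (counter 4, T0.r 4)
[5] T1.cas  miss  (counter 4, T1.r 3)
[6] T0.cas  hit  (counter 5, T0.r 4)
[7] T1.load  rd  (counter 5, T1.r 5)
[8] T1.cas  hit  (counter 6, T1.r 5)

counter = 6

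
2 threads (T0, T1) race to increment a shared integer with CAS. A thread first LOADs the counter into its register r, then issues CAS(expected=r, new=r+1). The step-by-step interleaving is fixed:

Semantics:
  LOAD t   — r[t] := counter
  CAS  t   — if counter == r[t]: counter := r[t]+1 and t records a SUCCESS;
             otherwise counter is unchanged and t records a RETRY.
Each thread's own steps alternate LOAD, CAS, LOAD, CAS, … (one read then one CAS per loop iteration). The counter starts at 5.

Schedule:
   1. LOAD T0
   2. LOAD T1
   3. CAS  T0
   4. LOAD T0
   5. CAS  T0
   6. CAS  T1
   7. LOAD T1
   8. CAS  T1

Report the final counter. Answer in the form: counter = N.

counter = 8

#1 T0 reads 5
#2 T1 reads 5
#3 T0 CAS(5→6) writes; counter now 6
#4 T0 reads 6
#5 T0 CAS(6→7) writes; counter now 7
#6 T1 CAS(5→6) fails; counter now 7
#7 T1 reads 7
#8 T1 CAS(7→8) writes; counter now 8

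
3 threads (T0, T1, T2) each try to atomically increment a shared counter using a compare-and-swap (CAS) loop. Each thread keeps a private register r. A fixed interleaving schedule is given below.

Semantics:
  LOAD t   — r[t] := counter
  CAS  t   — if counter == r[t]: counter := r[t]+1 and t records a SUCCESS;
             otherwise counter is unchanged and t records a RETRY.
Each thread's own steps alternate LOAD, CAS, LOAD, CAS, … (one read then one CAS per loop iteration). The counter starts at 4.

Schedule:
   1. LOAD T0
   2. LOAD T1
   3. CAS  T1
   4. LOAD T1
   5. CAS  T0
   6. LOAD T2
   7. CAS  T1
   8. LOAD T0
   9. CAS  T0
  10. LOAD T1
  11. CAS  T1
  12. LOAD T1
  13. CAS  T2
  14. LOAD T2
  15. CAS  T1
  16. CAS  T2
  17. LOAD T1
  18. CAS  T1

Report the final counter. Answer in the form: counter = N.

step 1: T0 LOAD ⇒ load; ctr=4 reg=4
step 2: T1 LOAD ⇒ load; ctr=4 reg=4
step 3: T1 CAS ⇒ ok; ctr=5 reg=4
step 4: T1 LOAD ⇒ load; ctr=5 reg=5
step 5: T0 CAS ⇒ retry; ctr=5 reg=4
step 6: T2 LOAD ⇒ load; ctr=5 reg=5
step 7: T1 CAS ⇒ ok; ctr=6 reg=5
step 8: T0 LOAD ⇒ load; ctr=6 reg=6
step 9: T0 CAS ⇒ ok; ctr=7 reg=6
step 10: T1 LOAD ⇒ load; ctr=7 reg=7
step 11: T1 CAS ⇒ ok; ctr=8 reg=7
step 12: T1 LOAD ⇒ load; ctr=8 reg=8
step 13: T2 CAS ⇒ retry; ctr=8 reg=5
step 14: T2 LOAD ⇒ load; ctr=8 reg=8
step 15: T1 CAS ⇒ ok; ctr=9 reg=8
step 16: T2 CAS ⇒ retry; ctr=9 reg=8
step 17: T1 LOAD ⇒ load; ctr=9 reg=9
step 18: T1 CAS ⇒ ok; ctr=10 reg=9

counter = 10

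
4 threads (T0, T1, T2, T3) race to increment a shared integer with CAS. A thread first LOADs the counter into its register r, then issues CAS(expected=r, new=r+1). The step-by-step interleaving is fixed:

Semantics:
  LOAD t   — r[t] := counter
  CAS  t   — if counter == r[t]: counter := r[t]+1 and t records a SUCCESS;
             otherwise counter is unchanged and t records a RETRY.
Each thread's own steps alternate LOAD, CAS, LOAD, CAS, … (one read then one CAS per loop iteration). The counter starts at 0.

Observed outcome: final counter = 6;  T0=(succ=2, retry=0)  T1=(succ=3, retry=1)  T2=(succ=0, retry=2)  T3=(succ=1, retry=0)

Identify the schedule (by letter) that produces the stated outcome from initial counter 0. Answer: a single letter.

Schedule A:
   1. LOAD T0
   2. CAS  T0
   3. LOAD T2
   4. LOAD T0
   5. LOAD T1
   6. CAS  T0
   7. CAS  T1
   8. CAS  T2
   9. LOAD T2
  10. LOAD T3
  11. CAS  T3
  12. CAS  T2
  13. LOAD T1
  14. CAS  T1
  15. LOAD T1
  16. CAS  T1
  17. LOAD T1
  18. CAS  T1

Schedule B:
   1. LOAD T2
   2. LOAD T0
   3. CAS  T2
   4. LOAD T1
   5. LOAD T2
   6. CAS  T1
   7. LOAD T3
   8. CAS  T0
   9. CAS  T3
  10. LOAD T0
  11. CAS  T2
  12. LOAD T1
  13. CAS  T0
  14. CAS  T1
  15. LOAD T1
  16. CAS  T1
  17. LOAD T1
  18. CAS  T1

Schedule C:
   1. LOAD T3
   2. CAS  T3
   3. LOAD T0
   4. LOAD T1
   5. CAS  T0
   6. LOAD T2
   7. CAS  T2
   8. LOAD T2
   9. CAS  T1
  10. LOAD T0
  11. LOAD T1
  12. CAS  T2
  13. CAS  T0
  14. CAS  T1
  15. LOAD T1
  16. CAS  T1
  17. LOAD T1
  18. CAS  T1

Run A:
step 1: T0 LOAD ⇒ load; ctr=0 reg=0
step 2: T0 CAS ⇒ ok; ctr=1 reg=0
step 3: T2 LOAD ⇒ load; ctr=1 reg=1
step 4: T0 LOAD ⇒ load; ctr=1 reg=1
step 5: T1 LOAD ⇒ load; ctr=1 reg=1
step 6: T0 CAS ⇒ ok; ctr=2 reg=1
step 7: T1 CAS ⇒ retry; ctr=2 reg=1
step 8: T2 CAS ⇒ retry; ctr=2 reg=1
step 9: T2 LOAD ⇒ load; ctr=2 reg=2
step 10: T3 LOAD ⇒ load; ctr=2 reg=2
step 11: T3 CAS ⇒ ok; ctr=3 reg=2
step 12: T2 CAS ⇒ retry; ctr=3 reg=2
step 13: T1 LOAD ⇒ load; ctr=3 reg=3
step 14: T1 CAS ⇒ ok; ctr=4 reg=3
step 15: T1 LOAD ⇒ load; ctr=4 reg=4
step 16: T1 CAS ⇒ ok; ctr=5 reg=4
step 17: T1 LOAD ⇒ load; ctr=5 reg=5
step 18: T1 CAS ⇒ ok; ctr=6 reg=5

A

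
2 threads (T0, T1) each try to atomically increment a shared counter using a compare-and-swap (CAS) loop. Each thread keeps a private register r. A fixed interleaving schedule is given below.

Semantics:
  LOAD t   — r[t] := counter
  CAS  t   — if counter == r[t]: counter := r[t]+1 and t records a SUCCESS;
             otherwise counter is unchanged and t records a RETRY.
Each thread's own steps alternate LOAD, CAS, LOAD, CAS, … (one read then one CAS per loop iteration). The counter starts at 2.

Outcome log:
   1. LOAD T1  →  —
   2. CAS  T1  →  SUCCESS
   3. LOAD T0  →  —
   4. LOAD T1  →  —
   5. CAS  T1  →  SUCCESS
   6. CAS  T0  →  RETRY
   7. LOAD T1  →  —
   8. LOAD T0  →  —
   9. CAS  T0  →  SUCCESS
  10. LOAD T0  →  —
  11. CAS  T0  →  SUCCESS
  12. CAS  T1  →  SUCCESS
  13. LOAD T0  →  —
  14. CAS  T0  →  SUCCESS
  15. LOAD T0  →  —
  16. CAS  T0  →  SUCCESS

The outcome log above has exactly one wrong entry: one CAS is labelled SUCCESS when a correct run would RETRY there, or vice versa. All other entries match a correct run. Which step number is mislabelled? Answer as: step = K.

Reference trace:
T1 LOAD — after: cnt=2, r=2 — load
T1 CAS — after: cnt=3, r=2 — ok
T0 LOAD — after: cnt=3, r=3 — load
T1 LOAD — after: cnt=3, r=3 — load
T1 CAS — after: cnt=4, r=3 — ok
T0 CAS — after: cnt=4, r=3 — retry
T1 LOAD — after: cnt=4, r=4 — load
T0 LOAD — after: cnt=4, r=4 — load
T0 CAS — after: cnt=5, r=4 — ok
T0 LOAD — after: cnt=5, r=5 — load
T0 CAS — after: cnt=6, r=5 — ok
T1 CAS — after: cnt=6, r=4 — retry
T0 LOAD — after: cnt=6, r=6 — load
T0 CAS — after: cnt=7, r=6 — ok
T0 LOAD — after: cnt=7, r=7 — load
T0 CAS — after: cnt=8, r=7 — ok
Flip is step 12.

step = 12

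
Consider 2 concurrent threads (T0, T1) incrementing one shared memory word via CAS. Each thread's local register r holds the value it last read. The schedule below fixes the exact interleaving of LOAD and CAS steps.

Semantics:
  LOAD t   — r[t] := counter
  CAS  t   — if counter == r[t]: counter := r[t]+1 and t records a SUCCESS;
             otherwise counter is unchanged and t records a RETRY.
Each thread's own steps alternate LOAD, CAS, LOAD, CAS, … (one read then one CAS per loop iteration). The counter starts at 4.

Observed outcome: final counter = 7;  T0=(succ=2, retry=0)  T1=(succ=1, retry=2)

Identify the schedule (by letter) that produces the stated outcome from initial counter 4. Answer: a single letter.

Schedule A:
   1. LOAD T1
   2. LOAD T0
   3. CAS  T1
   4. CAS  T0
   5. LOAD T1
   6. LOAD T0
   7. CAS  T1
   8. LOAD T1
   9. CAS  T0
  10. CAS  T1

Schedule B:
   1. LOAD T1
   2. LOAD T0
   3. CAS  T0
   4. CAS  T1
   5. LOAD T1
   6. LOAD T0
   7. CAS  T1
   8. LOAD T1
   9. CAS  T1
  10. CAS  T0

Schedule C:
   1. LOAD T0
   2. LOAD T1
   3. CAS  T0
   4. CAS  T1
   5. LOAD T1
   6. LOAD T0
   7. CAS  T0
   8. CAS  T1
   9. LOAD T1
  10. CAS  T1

C

Tracing schedule C:
step 1: T0 LOAD ⇒ load; ctr=4 reg=4
step 2: T1 LOAD ⇒ load; ctr=4 reg=4
step 3: T0 CAS ⇒ ok; ctr=5 reg=4
step 4: T1 CAS ⇒ retry; ctr=5 reg=4
step 5: T1 LOAD ⇒ load; ctr=5 reg=5
step 6: T0 LOAD ⇒ load; ctr=5 reg=5
step 7: T0 CAS ⇒ ok; ctr=6 reg=5
step 8: T1 CAS ⇒ retry; ctr=6 reg=5
step 9: T1 LOAD ⇒ load; ctr=6 reg=6
step 10: T1 CAS ⇒ ok; ctr=7 reg=6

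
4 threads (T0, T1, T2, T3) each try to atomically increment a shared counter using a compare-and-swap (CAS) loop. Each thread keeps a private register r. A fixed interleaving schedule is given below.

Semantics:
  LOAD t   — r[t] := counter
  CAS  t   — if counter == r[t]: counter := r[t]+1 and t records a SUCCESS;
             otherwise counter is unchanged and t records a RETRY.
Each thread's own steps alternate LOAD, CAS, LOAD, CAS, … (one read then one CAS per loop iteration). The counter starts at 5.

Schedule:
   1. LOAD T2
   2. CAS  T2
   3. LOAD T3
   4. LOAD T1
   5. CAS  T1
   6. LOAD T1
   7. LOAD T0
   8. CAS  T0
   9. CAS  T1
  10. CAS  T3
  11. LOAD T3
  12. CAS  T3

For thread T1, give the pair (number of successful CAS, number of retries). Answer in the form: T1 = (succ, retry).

T1 = (1, 1)

1. LOAD T2 → mem=5 r[T2]=5 [LOAD]
2. CAS T2 → mem=6 r[T2]=5 [OK]
3. LOAD T3 → mem=6 r[T3]=6 [LOAD]
4. LOAD T1 → mem=6 r[T1]=6 [LOAD]
5. CAS T1 → mem=7 r[T1]=6 [OK]
6. LOAD T1 → mem=7 r[T1]=7 [LOAD]
7. LOAD T0 → mem=7 r[T0]=7 [LOAD]
8. CAS T0 → mem=8 r[T0]=7 [OK]
9. CAS T1 → mem=8 r[T1]=7 [RETRY]
10. CAS T3 → mem=8 r[T3]=6 [RETRY]
11. LOAD T3 → mem=8 r[T3]=8 [LOAD]
12. CAS T3 → mem=9 r[T3]=8 [OK]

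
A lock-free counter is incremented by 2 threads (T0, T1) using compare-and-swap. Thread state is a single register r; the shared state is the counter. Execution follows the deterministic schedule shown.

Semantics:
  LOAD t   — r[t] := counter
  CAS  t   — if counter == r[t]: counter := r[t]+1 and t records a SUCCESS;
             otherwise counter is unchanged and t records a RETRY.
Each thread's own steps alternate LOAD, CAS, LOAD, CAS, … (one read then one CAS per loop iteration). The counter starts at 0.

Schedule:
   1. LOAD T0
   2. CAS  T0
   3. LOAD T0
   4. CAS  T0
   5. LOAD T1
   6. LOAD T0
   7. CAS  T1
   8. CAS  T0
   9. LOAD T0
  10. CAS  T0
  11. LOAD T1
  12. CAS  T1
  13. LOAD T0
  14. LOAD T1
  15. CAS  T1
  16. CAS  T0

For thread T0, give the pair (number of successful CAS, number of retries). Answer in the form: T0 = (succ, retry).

T0 = (3, 2)

step 1: T0 LOAD ⇒ load; ctr=0 reg=0
step 2: T0 CAS ⇒ ok; ctr=1 reg=0
step 3: T0 LOAD ⇒ load; ctr=1 reg=1
step 4: T0 CAS ⇒ ok; ctr=2 reg=1
step 5: T1 LOAD ⇒ load; ctr=2 reg=2
step 6: T0 LOAD ⇒ load; ctr=2 reg=2
step 7: T1 CAS ⇒ ok; ctr=3 reg=2
step 8: T0 CAS ⇒ retry; ctr=3 reg=2
step 9: T0 LOAD ⇒ load; ctr=3 reg=3
step 10: T0 CAS ⇒ ok; ctr=4 reg=3
step 11: T1 LOAD ⇒ load; ctr=4 reg=4
step 12: T1 CAS ⇒ ok; ctr=5 reg=4
step 13: T0 LOAD ⇒ load; ctr=5 reg=5
step 14: T1 LOAD ⇒ load; ctr=5 reg=5
step 15: T1 CAS ⇒ ok; ctr=6 reg=5
step 16: T0 CAS ⇒ retry; ctr=6 reg=5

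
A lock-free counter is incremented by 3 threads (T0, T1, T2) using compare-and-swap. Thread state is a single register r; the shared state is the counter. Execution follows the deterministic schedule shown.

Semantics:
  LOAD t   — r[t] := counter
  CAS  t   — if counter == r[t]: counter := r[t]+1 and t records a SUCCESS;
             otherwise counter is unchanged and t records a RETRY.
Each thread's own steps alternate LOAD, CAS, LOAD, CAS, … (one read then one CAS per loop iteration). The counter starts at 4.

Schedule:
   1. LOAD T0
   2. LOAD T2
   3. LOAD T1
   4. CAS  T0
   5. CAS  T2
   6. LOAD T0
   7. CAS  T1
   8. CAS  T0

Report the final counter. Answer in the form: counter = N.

1. LOAD T0 → mem=4 r[T0]=4 [LOAD]
2. LOAD T2 → mem=4 r[T2]=4 [LOAD]
3. LOAD T1 → mem=4 r[T1]=4 [LOAD]
4. CAS T0 → mem=5 r[T0]=4 [OK]
5. CAS T2 → mem=5 r[T2]=4 [RETRY]
6. LOAD T0 → mem=5 r[T0]=5 [LOAD]
7. CAS T1 → mem=5 r[T1]=4 [RETRY]
8. CAS T0 → mem=6 r[T0]=5 [OK]

counter = 6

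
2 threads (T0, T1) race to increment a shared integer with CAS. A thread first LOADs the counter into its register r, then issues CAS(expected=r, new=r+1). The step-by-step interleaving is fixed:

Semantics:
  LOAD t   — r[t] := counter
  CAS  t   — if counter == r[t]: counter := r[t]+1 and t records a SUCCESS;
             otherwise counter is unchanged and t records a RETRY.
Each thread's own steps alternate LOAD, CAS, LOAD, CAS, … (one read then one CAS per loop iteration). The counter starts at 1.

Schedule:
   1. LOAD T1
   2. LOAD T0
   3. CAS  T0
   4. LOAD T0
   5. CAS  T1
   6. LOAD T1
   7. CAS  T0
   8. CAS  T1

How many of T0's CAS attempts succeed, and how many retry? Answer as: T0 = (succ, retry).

step 1: T1 LOAD ⇒ load; ctr=1 reg=1
step 2: T0 LOAD ⇒ load; ctr=1 reg=1
step 3: T0 CAS ⇒ ok; ctr=2 reg=1
step 4: T0 LOAD ⇒ load; ctr=2 reg=2
step 5: T1 CAS ⇒ retry; ctr=2 reg=1
step 6: T1 LOAD ⇒ load; ctr=2 reg=2
step 7: T0 CAS ⇒ ok; ctr=3 reg=2
step 8: T1 CAS ⇒ retry; ctr=3 reg=2

T0 = (2, 0)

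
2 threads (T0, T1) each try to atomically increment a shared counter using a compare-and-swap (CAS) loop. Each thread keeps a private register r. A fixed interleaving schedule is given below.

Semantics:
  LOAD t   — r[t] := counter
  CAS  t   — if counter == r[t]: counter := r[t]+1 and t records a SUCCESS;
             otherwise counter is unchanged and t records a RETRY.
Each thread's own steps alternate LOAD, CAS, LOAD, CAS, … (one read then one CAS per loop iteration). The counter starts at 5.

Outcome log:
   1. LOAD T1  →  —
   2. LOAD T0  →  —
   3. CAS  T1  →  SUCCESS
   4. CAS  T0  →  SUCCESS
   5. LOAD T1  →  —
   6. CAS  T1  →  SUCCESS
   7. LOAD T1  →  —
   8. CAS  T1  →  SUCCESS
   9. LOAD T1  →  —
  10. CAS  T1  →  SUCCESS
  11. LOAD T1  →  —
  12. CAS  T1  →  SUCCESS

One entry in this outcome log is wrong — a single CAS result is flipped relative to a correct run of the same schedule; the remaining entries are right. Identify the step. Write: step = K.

step = 4

Correct run:
   1) LOAD T1:  M=5  r_T1=5
   2) LOAD T0:  M=5  r_T0=5
   3) CAS  T1:  M=6  r_T1=5 ✓
   4) CAS  T0:  M=6  r_T0=5 ✗
   5) LOAD T1:  M=6  r_T1=6
   6) CAS  T1:  M=7  r_T1=6 ✓
   7) LOAD T1:  M=7  r_T1=7
   8) CAS  T1:  M=8  r_T1=7 ✓
   9) LOAD T1:  M=8  r_T1=8
  10) CAS  T1:  M=9  r_T1=8 ✓
  11) LOAD T1:  M=9  r_T1=9
  12) CAS  T1:  M=10  r_T1=9 ✓
Flip is step 4.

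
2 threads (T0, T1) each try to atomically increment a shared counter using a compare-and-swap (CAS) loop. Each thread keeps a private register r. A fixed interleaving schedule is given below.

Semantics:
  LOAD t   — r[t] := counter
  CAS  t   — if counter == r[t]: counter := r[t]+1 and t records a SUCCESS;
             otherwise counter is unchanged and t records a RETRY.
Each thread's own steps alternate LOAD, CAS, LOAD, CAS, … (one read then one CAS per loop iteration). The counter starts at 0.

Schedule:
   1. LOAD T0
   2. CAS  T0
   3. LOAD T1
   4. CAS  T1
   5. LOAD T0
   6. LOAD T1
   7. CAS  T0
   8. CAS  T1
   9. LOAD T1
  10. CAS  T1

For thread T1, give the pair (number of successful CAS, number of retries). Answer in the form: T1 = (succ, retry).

T1 = (2, 1)

T0 LOAD — after: cnt=0, r=0 — load
T0 CAS — after: cnt=1, r=0 — ok
T1 LOAD — after: cnt=1, r=1 — load
T1 CAS — after: cnt=2, r=1 — ok
T0 LOAD — after: cnt=2, r=2 — load
T1 LOAD — after: cnt=2, r=2 — load
T0 CAS — after: cnt=3, r=2 — ok
T1 CAS — after: cnt=3, r=2 — retry
T1 LOAD — after: cnt=3, r=3 — load
T1 CAS — after: cnt=4, r=3 — ok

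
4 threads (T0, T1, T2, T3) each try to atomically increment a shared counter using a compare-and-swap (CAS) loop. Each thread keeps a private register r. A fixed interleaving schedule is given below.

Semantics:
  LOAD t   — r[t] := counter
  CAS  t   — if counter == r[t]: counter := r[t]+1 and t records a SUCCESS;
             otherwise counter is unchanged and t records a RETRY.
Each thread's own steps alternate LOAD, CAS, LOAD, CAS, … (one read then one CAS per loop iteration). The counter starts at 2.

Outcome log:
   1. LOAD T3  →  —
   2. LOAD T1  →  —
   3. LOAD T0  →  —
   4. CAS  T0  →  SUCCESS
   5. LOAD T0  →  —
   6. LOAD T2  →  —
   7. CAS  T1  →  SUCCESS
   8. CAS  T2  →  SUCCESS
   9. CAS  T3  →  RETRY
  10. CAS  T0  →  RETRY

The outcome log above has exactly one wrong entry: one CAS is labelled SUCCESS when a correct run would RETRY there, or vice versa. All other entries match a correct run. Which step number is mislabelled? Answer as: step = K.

step = 7

Re-executing:
[1] T3.load  rd  (counter 2, T3.r 2)
[2] T1.load  rd  (counter 2, T1.r 2)
[3] T0.load  rd  (counter 2, T0.r 2)
[4] T0.cas  hit  (counter 3, T0.r 2)
[5] T0.load  rd  (counter 3, T0.r 3)
[6] T2.load  rd  (counter 3, T2.r 3)
[7] T1.cas  miss  (counter 3, T1.r 2)
[8] T2.cas  hit  (counter 4, T2.r 3)
[9] T3.cas  miss  (counter 4, T3.r 2)
[10] T0.cas  miss  (counter 4, T0.r 3)
Flip is step 7.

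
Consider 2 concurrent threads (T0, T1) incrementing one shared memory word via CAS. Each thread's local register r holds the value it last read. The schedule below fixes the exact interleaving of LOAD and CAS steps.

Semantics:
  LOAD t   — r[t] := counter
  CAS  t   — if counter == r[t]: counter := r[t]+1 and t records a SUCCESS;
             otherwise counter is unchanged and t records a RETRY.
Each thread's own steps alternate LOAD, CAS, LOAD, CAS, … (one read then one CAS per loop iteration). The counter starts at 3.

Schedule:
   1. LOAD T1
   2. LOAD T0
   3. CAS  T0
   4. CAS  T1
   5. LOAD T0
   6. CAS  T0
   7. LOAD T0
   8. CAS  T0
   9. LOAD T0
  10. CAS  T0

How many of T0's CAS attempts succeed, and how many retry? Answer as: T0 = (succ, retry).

T0 = (4, 0)

1. LOAD T1 → mem=3 r[T1]=3 [LOAD]
2. LOAD T0 → mem=3 r[T0]=3 [LOAD]
3. CAS T0 → mem=4 r[T0]=3 [OK]
4. CAS T1 → mem=4 r[T1]=3 [RETRY]
5. LOAD T0 → mem=4 r[T0]=4 [LOAD]
6. CAS T0 → mem=5 r[T0]=4 [OK]
7. LOAD T0 → mem=5 r[T0]=5 [LOAD]
8. CAS T0 → mem=6 r[T0]=5 [OK]
9. LOAD T0 → mem=6 r[T0]=6 [LOAD]
10. CAS T0 → mem=7 r[T0]=6 [OK]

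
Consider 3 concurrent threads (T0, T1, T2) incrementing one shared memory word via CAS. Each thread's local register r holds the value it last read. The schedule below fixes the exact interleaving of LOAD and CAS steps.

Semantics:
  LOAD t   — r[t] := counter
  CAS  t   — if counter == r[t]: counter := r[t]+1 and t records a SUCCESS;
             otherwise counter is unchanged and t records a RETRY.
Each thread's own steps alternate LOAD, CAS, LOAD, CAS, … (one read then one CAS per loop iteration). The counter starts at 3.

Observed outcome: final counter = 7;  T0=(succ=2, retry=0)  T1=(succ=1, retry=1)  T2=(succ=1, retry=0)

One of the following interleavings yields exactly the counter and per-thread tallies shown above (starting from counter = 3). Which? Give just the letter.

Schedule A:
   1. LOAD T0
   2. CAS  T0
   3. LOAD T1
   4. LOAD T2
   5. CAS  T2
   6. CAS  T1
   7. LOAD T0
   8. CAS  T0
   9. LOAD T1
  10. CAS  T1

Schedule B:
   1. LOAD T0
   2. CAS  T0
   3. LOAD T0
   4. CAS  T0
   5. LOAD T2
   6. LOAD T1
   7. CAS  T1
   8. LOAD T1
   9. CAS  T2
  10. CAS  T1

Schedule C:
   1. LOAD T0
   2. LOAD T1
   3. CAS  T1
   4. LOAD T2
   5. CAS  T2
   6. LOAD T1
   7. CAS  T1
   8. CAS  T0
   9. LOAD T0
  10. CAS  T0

A

Tracing schedule A:
step 1: T0 LOAD ⇒ load; ctr=3 reg=3
step 2: T0 CAS ⇒ ok; ctr=4 reg=3
step 3: T1 LOAD ⇒ load; ctr=4 reg=4
step 4: T2 LOAD ⇒ load; ctr=4 reg=4
step 5: T2 CAS ⇒ ok; ctr=5 reg=4
step 6: T1 CAS ⇒ retry; ctr=5 reg=4
step 7: T0 LOAD ⇒ load; ctr=5 reg=5
step 8: T0 CAS ⇒ ok; ctr=6 reg=5
step 9: T1 LOAD ⇒ load; ctr=6 reg=6
step 10: T1 CAS ⇒ ok; ctr=7 reg=6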